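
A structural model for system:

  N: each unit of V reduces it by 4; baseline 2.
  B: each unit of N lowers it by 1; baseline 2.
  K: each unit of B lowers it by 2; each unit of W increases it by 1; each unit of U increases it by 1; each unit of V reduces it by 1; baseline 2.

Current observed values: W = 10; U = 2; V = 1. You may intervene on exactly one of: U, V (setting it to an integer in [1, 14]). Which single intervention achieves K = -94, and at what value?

set V = 12

Intervening on U: K = U + 3. Reaching -94 requires U = -97, outside [1, 14].
Intervening on V: with other inputs at their observed values, K = -9*V + 14. Solving for -94 gives V = 12, within [1, 14].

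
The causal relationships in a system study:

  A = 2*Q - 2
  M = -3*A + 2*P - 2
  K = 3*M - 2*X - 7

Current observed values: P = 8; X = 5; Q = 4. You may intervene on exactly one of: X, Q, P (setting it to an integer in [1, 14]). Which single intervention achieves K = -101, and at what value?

Intervening on X: K = -2*X - 19. Reaching -101 requires X = 41, outside [1, 14].
Intervening on Q: with other inputs at their observed values, K = -18*Q + 43. Solving for -101 gives Q = 8, within [1, 14].
Intervening on P: K = 6*P - 77. Reaching -101 requires P = -4, outside [1, 14].

set Q = 8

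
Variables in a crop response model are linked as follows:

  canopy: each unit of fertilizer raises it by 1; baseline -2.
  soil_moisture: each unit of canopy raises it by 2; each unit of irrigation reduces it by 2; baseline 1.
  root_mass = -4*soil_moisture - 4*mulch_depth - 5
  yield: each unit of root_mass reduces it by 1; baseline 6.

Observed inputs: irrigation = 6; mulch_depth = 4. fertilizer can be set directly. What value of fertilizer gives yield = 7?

fertilizer = 5

Substituting into the soil_moisture equation gives soil_moisture = 2*fertilizer - 15.
Substituting into the root_mass equation gives root_mass = -8*fertilizer + 39.
Substituting into the yield equation gives yield = 8*fertilizer - 33.
Solve 8*fertilizer - 33 = 7: fertilizer = (7 + 33) / 8 = 5.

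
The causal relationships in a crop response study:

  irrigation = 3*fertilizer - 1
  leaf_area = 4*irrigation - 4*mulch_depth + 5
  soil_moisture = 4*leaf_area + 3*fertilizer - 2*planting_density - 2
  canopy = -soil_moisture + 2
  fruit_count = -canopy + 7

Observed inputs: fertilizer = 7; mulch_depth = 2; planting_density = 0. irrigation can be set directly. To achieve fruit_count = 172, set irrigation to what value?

Intervening on irrigation fixes its value directly, overriding its dependence on fertilizer.
Substituting into the leaf_area equation gives leaf_area = 4*irrigation - 3.
Substituting into the soil_moisture equation gives soil_moisture = 16*irrigation + 7.
canopy becomes -16*irrigation - 5.
Substituting into the fruit_count equation gives fruit_count = 16*irrigation + 12.
Solve 16*irrigation + 12 = 172: irrigation = (172 - 12) / 16 = 10.

irrigation = 10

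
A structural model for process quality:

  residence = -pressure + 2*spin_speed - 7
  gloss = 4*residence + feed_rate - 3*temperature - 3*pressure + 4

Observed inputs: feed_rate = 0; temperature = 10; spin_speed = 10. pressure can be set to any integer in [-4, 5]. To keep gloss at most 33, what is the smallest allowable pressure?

Substituting into the residence equation gives residence = -pressure + 13.
gloss becomes -7*pressure + 26.
Require -7*pressure + 26 ≤ 33, so pressure ≥ -1.
The smallest integer in [-4, 5] satisfying this is -1.

pressure = -1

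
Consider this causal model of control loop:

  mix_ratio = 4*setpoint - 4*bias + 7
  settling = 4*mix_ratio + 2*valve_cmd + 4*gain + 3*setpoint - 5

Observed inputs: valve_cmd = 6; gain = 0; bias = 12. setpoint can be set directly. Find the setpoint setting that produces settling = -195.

Substituting into the mix_ratio equation gives mix_ratio = 4*setpoint - 41.
Substituting into the settling equation gives settling = 19*setpoint - 157.
Solve 19*setpoint - 157 = -195: setpoint = (-195 + 157) / 19 = -2.

setpoint = -2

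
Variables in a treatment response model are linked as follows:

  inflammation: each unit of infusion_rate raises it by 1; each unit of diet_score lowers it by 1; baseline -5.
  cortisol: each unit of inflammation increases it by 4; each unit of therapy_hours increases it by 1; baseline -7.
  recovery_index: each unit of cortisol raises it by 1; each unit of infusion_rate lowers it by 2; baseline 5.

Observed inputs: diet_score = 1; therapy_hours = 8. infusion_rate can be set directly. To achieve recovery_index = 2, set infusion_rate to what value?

infusion_rate = 10

Substituting into the inflammation equation gives inflammation = infusion_rate - 6.
Substituting into the cortisol equation gives cortisol = 4*infusion_rate - 23.
recovery_index becomes 2*infusion_rate - 18.
Solve 2*infusion_rate - 18 = 2: infusion_rate = (2 + 18) / 2 = 10.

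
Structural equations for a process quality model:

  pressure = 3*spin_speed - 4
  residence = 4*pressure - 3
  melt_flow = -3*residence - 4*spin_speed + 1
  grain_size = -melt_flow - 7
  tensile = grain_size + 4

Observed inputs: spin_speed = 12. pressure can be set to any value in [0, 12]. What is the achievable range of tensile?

35 to 179

Intervening on pressure fixes its value directly, overriding its dependence on spin_speed.
Substituting into the melt_flow equation gives melt_flow = -12*pressure - 38.
Substituting into the grain_size equation gives grain_size = 12*pressure + 31.
So tensile = 12*pressure + 35.
Linear in pressure, so extremes are at the endpoints: pressure = 0 gives tensile = 35; pressure = 12 gives tensile = 179.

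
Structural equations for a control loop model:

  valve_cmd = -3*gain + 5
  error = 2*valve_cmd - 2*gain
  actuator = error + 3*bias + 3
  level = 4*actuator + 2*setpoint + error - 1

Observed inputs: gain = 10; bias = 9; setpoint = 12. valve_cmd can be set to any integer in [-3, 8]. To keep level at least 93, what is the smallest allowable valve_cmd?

Intervening on valve_cmd fixes its value directly, overriding its dependence on gain.
Substituting into the error equation gives error = 2*valve_cmd - 20.
Substituting into the actuator equation gives actuator = 2*valve_cmd + 10.
level becomes 10*valve_cmd + 43.
Require 10*valve_cmd + 43 ≥ 93, so valve_cmd ≥ 5.
The smallest integer in [-3, 8] satisfying this is 5.

valve_cmd = 5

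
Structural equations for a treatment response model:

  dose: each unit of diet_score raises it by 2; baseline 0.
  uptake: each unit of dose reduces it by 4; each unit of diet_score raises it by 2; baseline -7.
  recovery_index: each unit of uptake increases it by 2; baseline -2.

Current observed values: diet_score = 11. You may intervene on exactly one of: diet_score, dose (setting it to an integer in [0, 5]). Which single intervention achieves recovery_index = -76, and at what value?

set diet_score = 5

Intervening on diet_score: with other inputs at their observed values, recovery_index = -12*diet_score - 16. Solving for -76 gives diet_score = 5, within [0, 5].
Intervening on dose: recovery_index = -8*dose + 28. Reaching -76 requires dose = 13, outside [0, 5].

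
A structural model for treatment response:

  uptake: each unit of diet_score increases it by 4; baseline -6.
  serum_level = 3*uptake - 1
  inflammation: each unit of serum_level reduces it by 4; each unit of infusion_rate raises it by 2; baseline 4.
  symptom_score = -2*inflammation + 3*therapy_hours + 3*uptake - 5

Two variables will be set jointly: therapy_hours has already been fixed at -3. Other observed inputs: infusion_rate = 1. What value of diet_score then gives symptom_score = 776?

diet_score = 9

With therapy_hours held at -3:
Substituting into the serum_level equation gives serum_level = 12*diet_score - 19.
Substituting into the inflammation equation gives inflammation = -48*diet_score + 82.
symptom_score becomes 108*diet_score - 196.
Solve 108*diet_score - 196 = 776: diet_score = (776 + 196) / 108 = 9.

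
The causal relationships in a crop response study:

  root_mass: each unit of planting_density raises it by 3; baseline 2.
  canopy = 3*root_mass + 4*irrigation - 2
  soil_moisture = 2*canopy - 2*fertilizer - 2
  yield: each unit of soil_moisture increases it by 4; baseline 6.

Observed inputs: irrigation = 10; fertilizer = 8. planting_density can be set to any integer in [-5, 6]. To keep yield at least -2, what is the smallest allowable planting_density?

Substituting into the canopy equation gives canopy = 9*planting_density + 44.
Substituting into the soil_moisture equation gives soil_moisture = 18*planting_density + 70.
Substituting into the yield equation gives yield = 72*planting_density + 286.
Require 72*planting_density + 286 ≥ -2, so planting_density ≥ -4.
The smallest integer in [-5, 6] satisfying this is -4.

planting_density = -4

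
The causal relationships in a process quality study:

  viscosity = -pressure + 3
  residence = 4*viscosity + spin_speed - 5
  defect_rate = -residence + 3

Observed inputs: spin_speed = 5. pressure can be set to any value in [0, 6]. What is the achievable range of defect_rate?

Substituting into the residence equation gives residence = -4*pressure + 12.
This gives defect_rate = 4*pressure - 9.
Linear in pressure, so extremes are at the endpoints: pressure = 0 gives defect_rate = -9; pressure = 6 gives defect_rate = 15.

-9 to 15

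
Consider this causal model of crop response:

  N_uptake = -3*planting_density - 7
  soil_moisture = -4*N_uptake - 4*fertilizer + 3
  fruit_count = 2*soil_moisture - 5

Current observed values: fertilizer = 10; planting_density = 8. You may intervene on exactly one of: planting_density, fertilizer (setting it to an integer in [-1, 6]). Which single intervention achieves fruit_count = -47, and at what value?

Intervening on planting_density: with other inputs at their observed values, fruit_count = 24*planting_density - 23. Solving for -47 gives planting_density = -1, within [-1, 6].
Intervening on fertilizer: fruit_count = -8*fertilizer + 249. Reaching -47 requires fertilizer = 37, outside [-1, 6].

set planting_density = -1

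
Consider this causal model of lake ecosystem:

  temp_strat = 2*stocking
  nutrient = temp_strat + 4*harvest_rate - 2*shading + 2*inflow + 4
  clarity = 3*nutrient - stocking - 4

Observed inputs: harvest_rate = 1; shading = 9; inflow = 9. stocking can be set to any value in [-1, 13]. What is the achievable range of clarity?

Substituting into the nutrient equation gives nutrient = 2*stocking + 8.
Substituting into the clarity equation gives clarity = 5*stocking + 20.
Linear in stocking, so extremes are at the endpoints: stocking = -1 gives clarity = 15; stocking = 13 gives clarity = 85.

15 to 85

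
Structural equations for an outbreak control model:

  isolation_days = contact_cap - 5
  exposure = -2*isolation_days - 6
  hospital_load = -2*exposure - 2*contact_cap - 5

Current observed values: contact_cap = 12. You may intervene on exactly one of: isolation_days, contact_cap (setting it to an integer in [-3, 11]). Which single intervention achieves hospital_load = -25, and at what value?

Intervening on isolation_days: with other inputs at their observed values, hospital_load = 4*isolation_days - 17. Solving for -25 gives isolation_days = -2, within [-3, 11].
Intervening on contact_cap: hospital_load = 2*contact_cap - 13. Reaching -25 requires contact_cap = -6, outside [-3, 11].

set isolation_days = -2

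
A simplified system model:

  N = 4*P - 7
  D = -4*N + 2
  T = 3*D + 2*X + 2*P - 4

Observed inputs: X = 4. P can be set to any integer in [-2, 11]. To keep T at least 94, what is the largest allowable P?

Substituting into the D equation gives D = -16*P + 30.
T becomes -46*P + 94.
Require -46*P + 94 ≥ 94, so P ≤ 0.
The largest integer in [-2, 11] satisfying this is 0.

P = 0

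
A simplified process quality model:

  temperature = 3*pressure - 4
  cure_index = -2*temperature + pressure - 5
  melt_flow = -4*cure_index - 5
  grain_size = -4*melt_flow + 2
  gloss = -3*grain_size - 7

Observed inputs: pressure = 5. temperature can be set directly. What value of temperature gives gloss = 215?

Intervening on temperature fixes its value directly, overriding its dependence on pressure.
Substituting into the cure_index equation gives cure_index = -2*temperature.
Substituting into the melt_flow equation gives melt_flow = 8*temperature - 5.
Substituting into the grain_size equation gives grain_size = -32*temperature + 22.
Substituting into the gloss equation gives gloss = 96*temperature - 73.
Solve 96*temperature - 73 = 215: temperature = (215 + 73) / 96 = 3.

temperature = 3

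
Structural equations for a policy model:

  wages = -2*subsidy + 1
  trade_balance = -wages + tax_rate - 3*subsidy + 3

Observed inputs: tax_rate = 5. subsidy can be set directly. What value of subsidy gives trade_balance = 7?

subsidy = 0

Substituting into the trade_balance equation gives trade_balance = -subsidy + 7.
Solve -subsidy + 7 = 7: subsidy = (7 - 7) / -1 = 0.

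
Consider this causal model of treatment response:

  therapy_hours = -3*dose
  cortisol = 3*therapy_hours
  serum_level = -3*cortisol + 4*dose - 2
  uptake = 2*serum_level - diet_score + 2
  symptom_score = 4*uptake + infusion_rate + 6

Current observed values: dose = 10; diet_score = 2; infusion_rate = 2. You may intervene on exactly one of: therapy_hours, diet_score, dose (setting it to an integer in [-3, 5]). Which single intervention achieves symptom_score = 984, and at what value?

set dose = 4

Intervening on therapy_hours: symptom_score = -72*therapy_hours + 312. Reaching 984 requires therapy_hours = -28/3, not an integer.
Intervening on diet_score: symptom_score = -4*diet_score + 2480. Reaching 984 requires diet_score = 374, outside [-3, 5].
Intervening on dose: with other inputs at their observed values, symptom_score = 248*dose - 8. Solving for 984 gives dose = 4, within [-3, 5].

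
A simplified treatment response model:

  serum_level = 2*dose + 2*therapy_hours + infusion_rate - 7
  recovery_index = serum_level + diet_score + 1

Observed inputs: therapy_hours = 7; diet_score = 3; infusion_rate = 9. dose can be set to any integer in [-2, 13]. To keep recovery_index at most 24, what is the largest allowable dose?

dose = 2

Substituting into the serum_level equation gives serum_level = 2*dose + 16.
So recovery_index = 2*dose + 20.
Require 2*dose + 20 ≤ 24, so dose ≤ 2.
The largest integer in [-2, 13] satisfying this is 2.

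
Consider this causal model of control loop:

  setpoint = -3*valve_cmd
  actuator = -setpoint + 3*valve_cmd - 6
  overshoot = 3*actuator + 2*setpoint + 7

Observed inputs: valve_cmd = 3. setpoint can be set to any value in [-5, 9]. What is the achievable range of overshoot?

7 to 21

Intervening on setpoint fixes its value directly, overriding its dependence on valve_cmd.
Substituting into the actuator equation gives actuator = -setpoint + 3.
Substituting into the overshoot equation gives overshoot = -setpoint + 16.
Linear in setpoint, so extremes are at the endpoints: setpoint = -5 gives overshoot = 21; setpoint = 9 gives overshoot = 7.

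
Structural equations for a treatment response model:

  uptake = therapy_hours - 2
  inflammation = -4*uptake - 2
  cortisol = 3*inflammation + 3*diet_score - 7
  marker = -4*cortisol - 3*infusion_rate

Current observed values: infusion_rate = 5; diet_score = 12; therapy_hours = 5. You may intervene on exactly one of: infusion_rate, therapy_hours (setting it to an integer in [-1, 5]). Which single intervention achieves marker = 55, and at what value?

Intervening on infusion_rate: with other inputs at their observed values, marker = -3*infusion_rate + 52. Solving for 55 gives infusion_rate = -1, within [-1, 5].
Intervening on therapy_hours: marker = 48*therapy_hours - 203. Reaching 55 requires therapy_hours = 43/8, not an integer.

set infusion_rate = -1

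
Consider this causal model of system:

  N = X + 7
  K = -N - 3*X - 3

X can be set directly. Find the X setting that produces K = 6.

Substituting into the K equation gives K = -4*X - 10.
Solve -4*X - 10 = 6: X = (6 + 10) / -4 = -4.

X = -4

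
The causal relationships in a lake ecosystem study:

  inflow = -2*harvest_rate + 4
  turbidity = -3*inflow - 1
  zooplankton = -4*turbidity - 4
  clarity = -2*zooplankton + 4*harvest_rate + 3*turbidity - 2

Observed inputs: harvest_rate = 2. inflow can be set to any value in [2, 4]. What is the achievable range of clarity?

Intervening on inflow fixes its value directly, overriding its dependence on harvest_rate.
Substituting into the zooplankton equation gives zooplankton = 12*inflow.
clarity becomes -33*inflow + 3.
Linear in inflow, so extremes are at the endpoints: inflow = 2 gives clarity = -63; inflow = 4 gives clarity = -129.

-129 to -63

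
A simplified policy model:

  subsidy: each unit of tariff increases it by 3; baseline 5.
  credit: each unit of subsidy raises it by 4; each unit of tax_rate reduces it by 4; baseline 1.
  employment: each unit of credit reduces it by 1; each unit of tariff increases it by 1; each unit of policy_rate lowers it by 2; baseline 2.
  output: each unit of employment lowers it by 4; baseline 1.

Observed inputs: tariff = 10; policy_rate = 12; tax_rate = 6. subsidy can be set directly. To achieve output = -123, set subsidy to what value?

Intervening on subsidy fixes its value directly, overriding its dependence on tariff.
Substituting into the credit equation gives credit = 4*subsidy - 23.
This gives employment = -4*subsidy + 11.
output becomes 16*subsidy - 43.
Solve 16*subsidy - 43 = -123: subsidy = (-123 + 43) / 16 = -5.

subsidy = -5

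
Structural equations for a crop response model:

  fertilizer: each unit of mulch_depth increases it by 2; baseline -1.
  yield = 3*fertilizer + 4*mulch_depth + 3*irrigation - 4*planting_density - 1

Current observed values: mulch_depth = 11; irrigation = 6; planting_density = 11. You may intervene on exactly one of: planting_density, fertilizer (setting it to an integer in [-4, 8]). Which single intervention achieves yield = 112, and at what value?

set planting_density = 3

Intervening on planting_density: with other inputs at their observed values, yield = -4*planting_density + 124. Solving for 112 gives planting_density = 3, within [-4, 8].
Intervening on fertilizer: yield = 3*fertilizer + 17. Reaching 112 requires fertilizer = 95/3, not an integer.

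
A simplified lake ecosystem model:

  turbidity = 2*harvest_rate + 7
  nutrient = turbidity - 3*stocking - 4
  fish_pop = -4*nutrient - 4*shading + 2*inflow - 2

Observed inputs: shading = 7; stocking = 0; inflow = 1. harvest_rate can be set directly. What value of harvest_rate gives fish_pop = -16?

harvest_rate = -3

Substituting into the nutrient equation gives nutrient = 2*harvest_rate + 3.
fish_pop becomes -8*harvest_rate - 40.
Solve -8*harvest_rate - 40 = -16: harvest_rate = (-16 + 40) / -8 = -3.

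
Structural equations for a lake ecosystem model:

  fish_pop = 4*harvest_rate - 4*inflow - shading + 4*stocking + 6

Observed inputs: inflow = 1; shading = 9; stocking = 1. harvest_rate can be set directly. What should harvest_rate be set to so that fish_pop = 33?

Substituting into the fish_pop equation gives fish_pop = 4*harvest_rate - 3.
Solve 4*harvest_rate - 3 = 33: harvest_rate = (33 + 3) / 4 = 9.

harvest_rate = 9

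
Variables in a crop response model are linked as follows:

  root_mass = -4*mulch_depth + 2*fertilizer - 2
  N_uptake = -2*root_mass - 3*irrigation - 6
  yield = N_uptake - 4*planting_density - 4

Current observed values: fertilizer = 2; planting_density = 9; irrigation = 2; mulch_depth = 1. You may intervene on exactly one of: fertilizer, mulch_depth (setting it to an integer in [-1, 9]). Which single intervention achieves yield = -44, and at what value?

set fertilizer = 1

Intervening on fertilizer: with other inputs at their observed values, yield = -4*fertilizer - 40. Solving for -44 gives fertilizer = 1, within [-1, 9].
Intervening on mulch_depth: yield = 8*mulch_depth - 56. Reaching -44 requires mulch_depth = 3/2, not an integer.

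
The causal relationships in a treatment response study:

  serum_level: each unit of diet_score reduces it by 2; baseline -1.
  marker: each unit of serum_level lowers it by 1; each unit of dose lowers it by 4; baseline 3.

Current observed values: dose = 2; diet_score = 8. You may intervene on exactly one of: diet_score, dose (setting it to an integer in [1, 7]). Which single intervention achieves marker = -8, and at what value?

Intervening on diet_score: marker = 2*diet_score - 4. Reaching -8 requires diet_score = -2, outside [1, 7].
Intervening on dose: with other inputs at their observed values, marker = -4*dose + 20. Solving for -8 gives dose = 7, within [1, 7].

set dose = 7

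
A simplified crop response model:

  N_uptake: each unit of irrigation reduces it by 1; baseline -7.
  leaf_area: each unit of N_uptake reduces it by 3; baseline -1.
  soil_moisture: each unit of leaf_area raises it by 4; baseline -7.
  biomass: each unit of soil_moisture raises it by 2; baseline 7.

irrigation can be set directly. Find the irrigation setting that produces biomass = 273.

Substituting into the leaf_area equation gives leaf_area = 3*irrigation + 20.
So soil_moisture = 12*irrigation + 73.
Substituting into the biomass equation gives biomass = 24*irrigation + 153.
Solve 24*irrigation + 153 = 273: irrigation = (273 - 153) / 24 = 5.

irrigation = 5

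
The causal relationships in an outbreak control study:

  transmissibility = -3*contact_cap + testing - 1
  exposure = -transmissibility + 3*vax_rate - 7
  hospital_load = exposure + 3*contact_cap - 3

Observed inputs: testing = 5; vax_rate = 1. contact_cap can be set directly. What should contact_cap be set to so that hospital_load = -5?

Substituting into the transmissibility equation gives transmissibility = -3*contact_cap + 4.
Substituting into the exposure equation gives exposure = 3*contact_cap - 8.
hospital_load becomes 6*contact_cap - 11.
Solve 6*contact_cap - 11 = -5: contact_cap = (-5 + 11) / 6 = 1.

contact_cap = 1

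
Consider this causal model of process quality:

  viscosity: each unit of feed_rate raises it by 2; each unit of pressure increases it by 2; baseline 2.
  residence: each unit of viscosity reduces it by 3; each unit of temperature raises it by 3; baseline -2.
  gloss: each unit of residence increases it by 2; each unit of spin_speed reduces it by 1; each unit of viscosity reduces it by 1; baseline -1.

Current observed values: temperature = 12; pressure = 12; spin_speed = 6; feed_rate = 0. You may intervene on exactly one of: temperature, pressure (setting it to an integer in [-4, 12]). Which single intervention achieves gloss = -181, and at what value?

Intervening on temperature: with other inputs at their observed values, gloss = 6*temperature - 193. Solving for -181 gives temperature = 2, within [-4, 12].
Intervening on pressure: gloss = -14*pressure + 47. Reaching -181 requires pressure = 114/7, not an integer.

set temperature = 2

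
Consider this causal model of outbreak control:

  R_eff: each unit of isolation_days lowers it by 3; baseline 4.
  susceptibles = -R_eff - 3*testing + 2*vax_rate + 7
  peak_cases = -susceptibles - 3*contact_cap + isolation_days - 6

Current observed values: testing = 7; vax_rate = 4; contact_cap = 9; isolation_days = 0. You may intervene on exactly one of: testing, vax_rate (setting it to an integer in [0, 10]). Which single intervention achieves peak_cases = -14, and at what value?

Intervening on testing: with other inputs at their observed values, peak_cases = 3*testing - 44. Solving for -14 gives testing = 10, within [0, 10].
Intervening on vax_rate: peak_cases = -2*vax_rate - 15. Reaching -14 requires vax_rate = -1/2, not an integer.

set testing = 10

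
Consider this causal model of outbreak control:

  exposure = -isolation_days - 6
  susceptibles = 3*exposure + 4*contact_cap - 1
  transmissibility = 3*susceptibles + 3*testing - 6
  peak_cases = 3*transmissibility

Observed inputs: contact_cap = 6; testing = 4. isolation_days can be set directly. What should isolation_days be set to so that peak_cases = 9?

Substituting into the susceptibles equation gives susceptibles = -3*isolation_days + 5.
Substituting into the transmissibility equation gives transmissibility = -9*isolation_days + 21.
peak_cases becomes -27*isolation_days + 63.
Solve -27*isolation_days + 63 = 9: isolation_days = (9 - 63) / -27 = 2.

isolation_days = 2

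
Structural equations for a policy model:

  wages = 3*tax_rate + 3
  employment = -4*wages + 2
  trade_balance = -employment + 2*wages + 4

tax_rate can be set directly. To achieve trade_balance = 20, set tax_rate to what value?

tax_rate = 0

Substituting into the employment equation gives employment = -12*tax_rate - 10.
This gives trade_balance = 18*tax_rate + 20.
Solve 18*tax_rate + 20 = 20: tax_rate = (20 - 20) / 18 = 0.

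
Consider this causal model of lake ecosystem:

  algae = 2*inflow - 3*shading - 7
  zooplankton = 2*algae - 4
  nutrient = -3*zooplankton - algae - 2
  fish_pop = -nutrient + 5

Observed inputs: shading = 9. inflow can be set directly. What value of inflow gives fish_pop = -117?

Substituting into the algae equation gives algae = 2*inflow - 34.
Substituting into the zooplankton equation gives zooplankton = 4*inflow - 72.
nutrient becomes -14*inflow + 248.
Substituting into the fish_pop equation gives fish_pop = 14*inflow - 243.
Solve 14*inflow - 243 = -117: inflow = (-117 + 243) / 14 = 9.

inflow = 9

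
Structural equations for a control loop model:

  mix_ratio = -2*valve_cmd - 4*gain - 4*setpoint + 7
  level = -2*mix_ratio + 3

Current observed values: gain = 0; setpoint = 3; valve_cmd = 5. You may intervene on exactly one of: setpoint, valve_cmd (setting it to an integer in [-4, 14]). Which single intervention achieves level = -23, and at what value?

set setpoint = -4

Intervening on setpoint: with other inputs at their observed values, level = 8*setpoint + 9. Solving for -23 gives setpoint = -4, within [-4, 14].
Intervening on valve_cmd: level = 4*valve_cmd + 13. Reaching -23 requires valve_cmd = -9, outside [-4, 14].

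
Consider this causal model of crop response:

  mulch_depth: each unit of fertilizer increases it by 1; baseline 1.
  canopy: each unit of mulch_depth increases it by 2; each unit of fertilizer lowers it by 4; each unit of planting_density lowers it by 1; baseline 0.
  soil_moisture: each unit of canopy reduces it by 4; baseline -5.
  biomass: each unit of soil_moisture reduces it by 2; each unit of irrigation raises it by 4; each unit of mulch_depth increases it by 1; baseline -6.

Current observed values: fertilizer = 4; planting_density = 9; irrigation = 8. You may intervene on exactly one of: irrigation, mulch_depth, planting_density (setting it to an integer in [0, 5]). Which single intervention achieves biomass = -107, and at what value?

set irrigation = 1

Intervening on irrigation: with other inputs at their observed values, biomass = 4*irrigation - 111. Solving for -107 gives irrigation = 1, within [0, 5].
Intervening on mulch_depth: biomass = 17*mulch_depth - 164. Reaching -107 requires mulch_depth = 57/17, not an integer.
Intervening on planting_density: biomass = -8*planting_density - 7. Reaching -107 requires planting_density = 25/2, not an integer.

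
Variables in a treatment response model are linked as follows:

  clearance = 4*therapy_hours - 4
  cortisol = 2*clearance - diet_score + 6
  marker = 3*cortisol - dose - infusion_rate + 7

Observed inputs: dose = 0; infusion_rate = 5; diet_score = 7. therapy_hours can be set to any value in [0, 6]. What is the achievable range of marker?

Substituting into the cortisol equation gives cortisol = 8*therapy_hours - 9.
Substituting into the marker equation gives marker = 24*therapy_hours - 25.
Linear in therapy_hours, so extremes are at the endpoints: therapy_hours = 0 gives marker = -25; therapy_hours = 6 gives marker = 119.

-25 to 119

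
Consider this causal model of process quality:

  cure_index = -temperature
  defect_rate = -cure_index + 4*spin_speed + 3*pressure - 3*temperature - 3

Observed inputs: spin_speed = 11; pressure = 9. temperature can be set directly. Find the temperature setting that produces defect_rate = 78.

temperature = -5

Substituting into the defect_rate equation gives defect_rate = -2*temperature + 68.
Solve -2*temperature + 68 = 78: temperature = (78 - 68) / -2 = -5.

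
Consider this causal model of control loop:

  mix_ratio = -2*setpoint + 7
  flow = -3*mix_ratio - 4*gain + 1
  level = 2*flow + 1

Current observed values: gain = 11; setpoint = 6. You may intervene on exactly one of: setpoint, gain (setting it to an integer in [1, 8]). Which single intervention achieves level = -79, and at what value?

set setpoint = 4

Intervening on setpoint: with other inputs at their observed values, level = 12*setpoint - 127. Solving for -79 gives setpoint = 4, within [1, 8].
Intervening on gain: level = -8*gain + 33. Reaching -79 requires gain = 14, outside [1, 8].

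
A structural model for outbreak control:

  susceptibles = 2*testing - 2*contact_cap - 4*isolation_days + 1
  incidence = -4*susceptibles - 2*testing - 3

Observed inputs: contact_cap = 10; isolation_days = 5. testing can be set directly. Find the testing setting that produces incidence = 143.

testing = 1

Substituting into the susceptibles equation gives susceptibles = 2*testing - 39.
Substituting into the incidence equation gives incidence = -10*testing + 153.
Solve -10*testing + 153 = 143: testing = (143 - 153) / -10 = 1.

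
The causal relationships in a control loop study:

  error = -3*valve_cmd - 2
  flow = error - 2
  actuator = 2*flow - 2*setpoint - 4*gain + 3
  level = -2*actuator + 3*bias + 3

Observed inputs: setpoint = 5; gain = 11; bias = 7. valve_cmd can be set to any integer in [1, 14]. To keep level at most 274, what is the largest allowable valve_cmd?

Substituting into the flow equation gives flow = -3*valve_cmd - 4.
This gives actuator = -6*valve_cmd - 59.
So level = 12*valve_cmd + 142.
Require 12*valve_cmd + 142 ≤ 274, so valve_cmd ≤ 11.
The largest integer in [1, 14] satisfying this is 11.

valve_cmd = 11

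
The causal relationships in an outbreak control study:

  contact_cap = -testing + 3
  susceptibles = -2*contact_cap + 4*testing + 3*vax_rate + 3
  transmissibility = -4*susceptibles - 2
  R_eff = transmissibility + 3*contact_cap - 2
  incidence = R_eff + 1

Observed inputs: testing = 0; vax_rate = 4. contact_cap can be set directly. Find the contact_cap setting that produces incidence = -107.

contact_cap = -4

Intervening on contact_cap fixes its value directly, overriding its dependence on testing.
Substituting into the susceptibles equation gives susceptibles = -2*contact_cap + 15.
Substituting into the transmissibility equation gives transmissibility = 8*contact_cap - 62.
R_eff becomes 11*contact_cap - 64.
This gives incidence = 11*contact_cap - 63.
Solve 11*contact_cap - 63 = -107: contact_cap = (-107 + 63) / 11 = -4.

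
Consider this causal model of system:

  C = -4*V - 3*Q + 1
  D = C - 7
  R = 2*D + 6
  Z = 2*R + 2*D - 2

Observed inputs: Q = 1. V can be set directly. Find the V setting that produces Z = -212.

Substituting into the C equation gives C = -4*V - 2.
So D = -4*V - 9.
R becomes -8*V - 12.
So Z = -24*V - 44.
Solve -24*V - 44 = -212: V = (-212 + 44) / -24 = 7.

V = 7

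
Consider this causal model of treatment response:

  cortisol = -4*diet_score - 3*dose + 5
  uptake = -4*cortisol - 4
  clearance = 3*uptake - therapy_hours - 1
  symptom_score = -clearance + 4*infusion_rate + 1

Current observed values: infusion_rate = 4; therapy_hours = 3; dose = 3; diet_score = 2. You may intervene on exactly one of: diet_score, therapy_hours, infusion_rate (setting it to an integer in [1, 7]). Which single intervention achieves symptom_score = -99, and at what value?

set infusion_rate = 7

Intervening on diet_score: symptom_score = -48*diet_score - 15. Reaching -99 requires diet_score = 7/4, not an integer.
Intervening on therapy_hours: symptom_score = therapy_hours - 114. Reaching -99 requires therapy_hours = 15, outside [1, 7].
Intervening on infusion_rate: with other inputs at their observed values, symptom_score = 4*infusion_rate - 127. Solving for -99 gives infusion_rate = 7, within [1, 7].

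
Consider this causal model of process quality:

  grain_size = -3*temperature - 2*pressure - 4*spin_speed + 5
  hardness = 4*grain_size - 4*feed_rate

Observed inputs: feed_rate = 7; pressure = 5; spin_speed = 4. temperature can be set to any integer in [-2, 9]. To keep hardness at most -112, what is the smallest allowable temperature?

Substituting into the grain_size equation gives grain_size = -3*temperature - 21.
Substituting into the hardness equation gives hardness = -12*temperature - 112.
Require -12*temperature - 112 ≤ -112, so temperature ≥ 0.
The smallest integer in [-2, 9] satisfying this is 0.

temperature = 0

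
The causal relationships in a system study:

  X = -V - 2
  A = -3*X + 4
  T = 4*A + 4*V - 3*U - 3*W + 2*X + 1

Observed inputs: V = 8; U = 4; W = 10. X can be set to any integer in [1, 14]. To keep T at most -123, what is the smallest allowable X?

Intervening on X fixes its value directly, overriding its dependence on V.
Substituting into the T equation gives T = -10*X + 7.
Require -10*X + 7 ≤ -123, so X ≥ 13.
The smallest integer in [1, 14] satisfying this is 13.

X = 13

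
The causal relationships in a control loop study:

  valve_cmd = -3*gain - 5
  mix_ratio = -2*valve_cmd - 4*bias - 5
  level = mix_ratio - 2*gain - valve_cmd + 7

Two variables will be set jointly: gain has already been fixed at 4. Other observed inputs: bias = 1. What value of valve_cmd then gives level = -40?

With gain held at 4:
Intervening on valve_cmd fixes its value directly, overriding its dependence on gain.
Substituting into the mix_ratio equation gives mix_ratio = -2*valve_cmd - 9.
This gives level = -3*valve_cmd - 10.
Solve -3*valve_cmd - 10 = -40: valve_cmd = (-40 + 10) / -3 = 10.

valve_cmd = 10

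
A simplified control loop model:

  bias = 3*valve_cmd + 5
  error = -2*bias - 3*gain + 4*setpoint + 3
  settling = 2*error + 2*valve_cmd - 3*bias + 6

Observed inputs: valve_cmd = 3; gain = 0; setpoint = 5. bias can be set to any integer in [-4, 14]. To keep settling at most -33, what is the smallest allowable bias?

bias = 13

Intervening on bias fixes its value directly, overriding its dependence on valve_cmd.
Substituting into the error equation gives error = -2*bias + 23.
Substituting into the settling equation gives settling = -7*bias + 58.
Require -7*bias + 58 ≤ -33, so bias ≥ 13.
The smallest integer in [-4, 14] satisfying this is 13.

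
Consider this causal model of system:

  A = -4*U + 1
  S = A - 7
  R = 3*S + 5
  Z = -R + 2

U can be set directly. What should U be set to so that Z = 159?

U = 12

Substituting into the S equation gives S = -4*U - 6.
Substituting into the R equation gives R = -12*U - 13.
Substituting into the Z equation gives Z = 12*U + 15.
Solve 12*U + 15 = 159: U = (159 - 15) / 12 = 12.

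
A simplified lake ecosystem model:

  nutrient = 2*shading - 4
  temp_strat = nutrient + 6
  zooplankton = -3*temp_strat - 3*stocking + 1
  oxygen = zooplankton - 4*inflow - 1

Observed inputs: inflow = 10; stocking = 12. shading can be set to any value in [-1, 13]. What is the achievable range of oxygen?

Substituting into the temp_strat equation gives temp_strat = 2*shading + 2.
Substituting into the zooplankton equation gives zooplankton = -6*shading - 41.
Substituting into the oxygen equation gives oxygen = -6*shading - 82.
Linear in shading, so extremes are at the endpoints: shading = -1 gives oxygen = -76; shading = 13 gives oxygen = -160.

-160 to -76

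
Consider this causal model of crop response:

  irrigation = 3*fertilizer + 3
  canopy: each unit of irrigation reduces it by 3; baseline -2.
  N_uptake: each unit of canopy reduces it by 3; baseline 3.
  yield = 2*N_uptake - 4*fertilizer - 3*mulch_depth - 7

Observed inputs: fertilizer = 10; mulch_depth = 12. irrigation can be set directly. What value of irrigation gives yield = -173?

irrigation = -6

Intervening on irrigation fixes its value directly, overriding its dependence on fertilizer.
Substituting into the N_uptake equation gives N_uptake = 9*irrigation + 9.
yield becomes 18*irrigation - 65.
Solve 18*irrigation - 65 = -173: irrigation = (-173 + 65) / 18 = -6.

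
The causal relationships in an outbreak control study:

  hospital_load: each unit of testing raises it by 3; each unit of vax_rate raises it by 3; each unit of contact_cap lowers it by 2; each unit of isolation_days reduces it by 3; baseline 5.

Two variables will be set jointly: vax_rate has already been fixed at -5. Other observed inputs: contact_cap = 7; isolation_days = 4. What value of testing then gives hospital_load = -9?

testing = 9

With vax_rate held at -5:
Substituting into the hospital_load equation gives hospital_load = 3*testing - 36.
Solve 3*testing - 36 = -9: testing = (-9 + 36) / 3 = 9.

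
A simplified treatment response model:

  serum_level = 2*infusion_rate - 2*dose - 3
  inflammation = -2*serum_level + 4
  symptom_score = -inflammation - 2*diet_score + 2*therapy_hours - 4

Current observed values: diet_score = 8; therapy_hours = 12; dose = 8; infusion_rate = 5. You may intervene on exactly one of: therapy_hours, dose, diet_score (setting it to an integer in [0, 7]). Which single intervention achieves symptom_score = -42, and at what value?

set therapy_hours = 0

Intervening on therapy_hours: with other inputs at their observed values, symptom_score = 2*therapy_hours - 42. Solving for -42 gives therapy_hours = 0, within [0, 7].
Intervening on dose: symptom_score = -4*dose + 14. Reaching -42 requires dose = 14, outside [0, 7].
Intervening on diet_score: symptom_score = -2*diet_score - 2. Reaching -42 requires diet_score = 20, outside [0, 7].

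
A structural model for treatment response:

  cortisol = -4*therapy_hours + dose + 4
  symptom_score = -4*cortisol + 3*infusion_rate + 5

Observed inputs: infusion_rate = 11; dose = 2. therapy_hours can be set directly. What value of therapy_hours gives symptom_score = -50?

Substituting into the cortisol equation gives cortisol = -4*therapy_hours + 6.
So symptom_score = 16*therapy_hours + 14.
Solve 16*therapy_hours + 14 = -50: therapy_hours = (-50 - 14) / 16 = -4.

therapy_hours = -4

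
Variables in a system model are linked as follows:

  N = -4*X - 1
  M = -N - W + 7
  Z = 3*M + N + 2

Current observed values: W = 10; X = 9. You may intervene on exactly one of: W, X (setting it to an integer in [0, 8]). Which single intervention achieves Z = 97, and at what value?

set W = 0

Intervening on W: with other inputs at their observed values, Z = -3*W + 97. Solving for 97 gives W = 0, within [0, 8].
Intervening on X: Z = 8*X - 5. Reaching 97 requires X = 51/4, not an integer.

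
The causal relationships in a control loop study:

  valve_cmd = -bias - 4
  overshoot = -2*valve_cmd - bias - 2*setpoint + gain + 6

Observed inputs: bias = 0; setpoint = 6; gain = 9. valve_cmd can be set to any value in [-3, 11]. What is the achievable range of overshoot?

-19 to 9

Intervening on valve_cmd fixes its value directly, overriding its dependence on bias.
Substituting into the overshoot equation gives overshoot = -2*valve_cmd + 3.
Linear in valve_cmd, so extremes are at the endpoints: valve_cmd = -3 gives overshoot = 9; valve_cmd = 11 gives overshoot = -19.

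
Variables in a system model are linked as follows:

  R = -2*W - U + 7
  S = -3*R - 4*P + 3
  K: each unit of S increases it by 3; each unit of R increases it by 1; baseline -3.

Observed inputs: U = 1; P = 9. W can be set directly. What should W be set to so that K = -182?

W = -2

Substituting into the R equation gives R = -2*W + 6.
So S = 6*W - 51.
This gives K = 16*W - 150.
Solve 16*W - 150 = -182: W = (-182 + 150) / 16 = -2.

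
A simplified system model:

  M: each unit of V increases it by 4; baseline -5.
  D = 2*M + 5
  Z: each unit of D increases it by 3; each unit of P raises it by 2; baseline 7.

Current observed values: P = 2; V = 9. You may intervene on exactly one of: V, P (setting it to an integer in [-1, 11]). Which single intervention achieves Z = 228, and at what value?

Intervening on V: Z = 24*V - 4. Reaching 228 requires V = 29/3, not an integer.
Intervening on P: with other inputs at their observed values, Z = 2*P + 208. Solving for 228 gives P = 10, within [-1, 11].

set P = 10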